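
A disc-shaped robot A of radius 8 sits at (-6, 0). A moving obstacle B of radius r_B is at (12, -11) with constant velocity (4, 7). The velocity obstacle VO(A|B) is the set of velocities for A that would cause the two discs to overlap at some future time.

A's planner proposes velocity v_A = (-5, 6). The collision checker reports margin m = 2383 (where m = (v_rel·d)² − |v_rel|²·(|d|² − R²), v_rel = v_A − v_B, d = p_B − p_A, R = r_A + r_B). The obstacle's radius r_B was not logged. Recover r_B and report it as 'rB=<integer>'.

m = 2383
d = (18, -11);  v_rel = (-9, -1),  |v_rel|² = 82
v_rel×d = (-9)·(-11) − (-1)·(18) = 117
since m = R²·82 − 117²:  R² = (13689 + 2383) / 82 = 196
R = √196 = 14  ⇒  r_B = 14 − 8 = 6

rB=6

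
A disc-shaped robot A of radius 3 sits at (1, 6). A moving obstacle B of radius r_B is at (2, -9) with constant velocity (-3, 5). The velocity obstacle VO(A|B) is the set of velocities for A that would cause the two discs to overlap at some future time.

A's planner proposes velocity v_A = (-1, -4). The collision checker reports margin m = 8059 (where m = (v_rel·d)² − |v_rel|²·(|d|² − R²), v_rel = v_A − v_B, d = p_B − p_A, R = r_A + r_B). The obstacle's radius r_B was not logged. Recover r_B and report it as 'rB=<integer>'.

m = 8059
d = (1, -15);  v_rel = (2, -9),  |v_rel|² = 85
v_rel×d = (2)·(-15) − (-9)·(1) = -21
since m = R²·85 − (-21)²:  R² = (441 + 8059) / 85 = 100
R = √100 = 10  ⇒  r_B = 10 − 3 = 7

rB=7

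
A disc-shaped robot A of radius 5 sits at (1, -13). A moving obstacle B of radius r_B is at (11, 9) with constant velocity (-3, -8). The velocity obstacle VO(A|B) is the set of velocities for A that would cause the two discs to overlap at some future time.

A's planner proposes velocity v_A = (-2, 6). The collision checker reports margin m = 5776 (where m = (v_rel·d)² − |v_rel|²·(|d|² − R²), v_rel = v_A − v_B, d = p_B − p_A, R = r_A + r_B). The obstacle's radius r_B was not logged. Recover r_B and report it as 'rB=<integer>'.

m = 5776
d = (10, 22);  v_rel = (1, 14),  |v_rel|² = 197
v_rel×d = (1)·(22) − (14)·(10) = -118
since m = R²·197 − (-118)²:  R² = (13924 + 5776) / 197 = 100
R = √100 = 10  ⇒  r_B = 10 − 5 = 5

rB=5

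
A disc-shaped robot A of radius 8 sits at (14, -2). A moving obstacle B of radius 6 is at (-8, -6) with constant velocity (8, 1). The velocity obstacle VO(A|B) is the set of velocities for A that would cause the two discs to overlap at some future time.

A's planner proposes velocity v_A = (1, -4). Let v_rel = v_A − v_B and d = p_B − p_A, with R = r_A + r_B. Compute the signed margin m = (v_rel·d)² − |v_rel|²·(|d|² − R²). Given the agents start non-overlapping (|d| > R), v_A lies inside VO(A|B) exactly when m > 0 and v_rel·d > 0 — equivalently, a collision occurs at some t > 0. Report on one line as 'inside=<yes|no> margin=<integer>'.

d = (-22, -4),  |d|² = 500;  R = 8+6 = 14,  c = 500−14² = 304
v_rel = (-7, -5),  |v_rel|² = 74;  v_rel·d = (-7)·(-22) + (-5)·(-4) = 174
74·t² − 348·t + 304 = 0  ⇒  m = 174² − 74·304 = 7780
m = 7780 > 0,  v_rel·d = 174 > 0  ⇒  inside

inside=yes margin=7780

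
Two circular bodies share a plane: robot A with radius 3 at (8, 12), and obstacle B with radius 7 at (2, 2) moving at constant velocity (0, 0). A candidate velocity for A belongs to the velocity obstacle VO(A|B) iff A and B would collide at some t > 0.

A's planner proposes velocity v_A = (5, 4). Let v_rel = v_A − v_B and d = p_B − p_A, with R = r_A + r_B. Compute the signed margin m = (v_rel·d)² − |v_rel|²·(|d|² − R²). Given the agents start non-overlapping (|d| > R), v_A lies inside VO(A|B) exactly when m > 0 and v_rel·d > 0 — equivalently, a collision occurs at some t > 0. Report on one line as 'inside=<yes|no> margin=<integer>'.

d = (-6, -10),  |d|² = 136;  R = 3+7 = 10,  c = 136−10² = 36
v_rel = (5, 4),  |v_rel|² = 41;  v_rel·d = (5)·(-6) + (4)·(-10) = -70
41·t² + 140·t + 36 = 0  ⇒  m = (-70)² − 41·36 = 3424
m = 3424 > 0,  v_rel·d = -70 < 0  ⇒  outside

inside=no margin=3424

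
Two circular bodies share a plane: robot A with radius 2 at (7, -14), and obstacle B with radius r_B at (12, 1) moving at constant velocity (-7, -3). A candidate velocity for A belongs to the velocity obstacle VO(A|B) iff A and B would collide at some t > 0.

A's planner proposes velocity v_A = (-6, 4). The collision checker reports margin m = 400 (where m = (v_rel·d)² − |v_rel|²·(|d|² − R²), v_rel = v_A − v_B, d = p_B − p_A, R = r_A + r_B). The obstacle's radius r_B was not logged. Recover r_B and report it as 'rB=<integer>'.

m = 400
d = (5, 15);  v_rel = (1, 7),  |v_rel|² = 50
v_rel×d = (1)·(15) − (7)·(5) = -20
since m = R²·50 − (-20)²:  R² = (400 + 400) / 50 = 16
R = √16 = 4  ⇒  r_B = 4 − 2 = 2

rB=2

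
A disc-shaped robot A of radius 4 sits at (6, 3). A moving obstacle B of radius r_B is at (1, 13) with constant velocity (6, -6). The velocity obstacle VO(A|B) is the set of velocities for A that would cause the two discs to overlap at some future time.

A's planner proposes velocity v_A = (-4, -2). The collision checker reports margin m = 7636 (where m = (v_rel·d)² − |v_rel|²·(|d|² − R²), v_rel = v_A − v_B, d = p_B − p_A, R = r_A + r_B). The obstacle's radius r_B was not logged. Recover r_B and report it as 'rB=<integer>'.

m = 7636
d = (-5, 10);  v_rel = (-10, 4),  |v_rel|² = 116
v_rel×d = (-10)·(10) − (4)·(-5) = -80
since m = R²·116 − (-80)²:  R² = (6400 + 7636) / 116 = 121
R = √121 = 11  ⇒  r_B = 11 − 4 = 7

rB=7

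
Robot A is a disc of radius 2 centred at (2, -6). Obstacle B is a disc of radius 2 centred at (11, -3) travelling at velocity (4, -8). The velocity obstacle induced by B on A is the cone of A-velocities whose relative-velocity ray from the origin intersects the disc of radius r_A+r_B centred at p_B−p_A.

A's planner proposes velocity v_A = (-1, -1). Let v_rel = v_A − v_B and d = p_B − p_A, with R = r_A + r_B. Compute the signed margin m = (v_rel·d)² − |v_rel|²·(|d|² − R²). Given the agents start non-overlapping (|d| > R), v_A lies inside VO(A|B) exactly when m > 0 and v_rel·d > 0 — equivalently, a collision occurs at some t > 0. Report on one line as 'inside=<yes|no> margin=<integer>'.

d = (9, 3),  |d|² = 90;  R = 2+2 = 4,  c = 90−4² = 74
v_rel = (-5, 7),  |v_rel|² = 74;  v_rel·d = (-5)·(9) + (7)·(3) = -24
74·t² + 48·t + 74 = 0  ⇒  m = (-24)² − 74·74 = -4900
m = -4900 < 0,  v_rel·d = -24 < 0  ⇒  outside

inside=no margin=-4900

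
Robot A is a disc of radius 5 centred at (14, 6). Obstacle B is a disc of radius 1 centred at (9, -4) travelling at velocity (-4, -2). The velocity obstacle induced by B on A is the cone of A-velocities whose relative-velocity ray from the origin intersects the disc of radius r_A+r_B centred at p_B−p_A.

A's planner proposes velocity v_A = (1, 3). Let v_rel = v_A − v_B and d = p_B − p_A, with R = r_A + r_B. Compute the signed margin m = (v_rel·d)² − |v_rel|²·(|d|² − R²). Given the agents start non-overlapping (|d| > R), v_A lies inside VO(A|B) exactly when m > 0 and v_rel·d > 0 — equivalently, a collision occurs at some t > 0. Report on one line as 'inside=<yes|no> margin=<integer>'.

d = (-5, -10),  |d|² = 125;  R = 5+1 = 6,  c = 125−6² = 89
v_rel = (5, 5),  |v_rel|² = 50;  v_rel·d = (5)·(-5) + (5)·(-10) = -75
50·t² + 150·t + 89 = 0  ⇒  m = (-75)² − 50·89 = 1175
m = 1175 > 0,  v_rel·d = -75 < 0  ⇒  outside

inside=no margin=1175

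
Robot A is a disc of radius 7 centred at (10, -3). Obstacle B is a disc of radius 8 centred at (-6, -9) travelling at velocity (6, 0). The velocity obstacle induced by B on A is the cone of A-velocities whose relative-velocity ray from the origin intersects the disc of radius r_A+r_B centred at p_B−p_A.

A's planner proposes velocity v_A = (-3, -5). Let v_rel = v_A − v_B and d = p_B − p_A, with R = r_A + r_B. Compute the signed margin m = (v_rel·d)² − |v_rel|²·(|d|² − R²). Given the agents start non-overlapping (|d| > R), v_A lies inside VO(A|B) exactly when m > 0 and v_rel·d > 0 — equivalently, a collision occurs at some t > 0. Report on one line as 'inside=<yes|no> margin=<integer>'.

d = (-16, -6),  |d|² = 292;  R = 7+8 = 15,  c = 292−15² = 67
v_rel = (-9, -5),  |v_rel|² = 106;  v_rel·d = (-9)·(-16) + (-5)·(-6) = 174
106·t² − 348·t + 67 = 0  ⇒  m = 174² − 106·67 = 23174
m = 23174 > 0,  v_rel·d = 174 > 0  ⇒  inside

inside=yes margin=23174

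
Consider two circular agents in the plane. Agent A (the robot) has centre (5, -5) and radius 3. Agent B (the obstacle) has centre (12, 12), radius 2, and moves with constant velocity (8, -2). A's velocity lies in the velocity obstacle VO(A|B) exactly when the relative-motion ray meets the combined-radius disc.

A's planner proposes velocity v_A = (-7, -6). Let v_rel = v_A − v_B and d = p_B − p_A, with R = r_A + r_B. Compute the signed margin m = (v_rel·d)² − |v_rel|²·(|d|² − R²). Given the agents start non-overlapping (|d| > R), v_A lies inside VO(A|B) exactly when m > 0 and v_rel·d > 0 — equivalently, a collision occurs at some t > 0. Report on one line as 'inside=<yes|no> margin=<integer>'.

d = (7, 17),  |d|² = 338;  R = 3+2 = 5,  c = 338−5² = 313
v_rel = (-15, -4),  |v_rel|² = 241;  v_rel·d = (-15)·(7) + (-4)·(17) = -173
241·t² + 346·t + 313 = 0  ⇒  m = (-173)² − 241·313 = -45504
m = -45504 < 0,  v_rel·d = -173 < 0  ⇒  outside

inside=no margin=-45504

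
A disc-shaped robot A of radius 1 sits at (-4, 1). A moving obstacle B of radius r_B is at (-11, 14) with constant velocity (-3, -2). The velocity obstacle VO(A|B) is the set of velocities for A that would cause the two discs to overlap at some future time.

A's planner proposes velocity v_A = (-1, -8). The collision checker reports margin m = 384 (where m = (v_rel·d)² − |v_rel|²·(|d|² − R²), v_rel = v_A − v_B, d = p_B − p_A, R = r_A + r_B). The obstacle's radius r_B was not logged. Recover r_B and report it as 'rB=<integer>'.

m = 384
d = (-7, 13);  v_rel = (2, -6),  |v_rel|² = 40
v_rel×d = (2)·(13) − (-6)·(-7) = -16
since m = R²·40 − (-16)²:  R² = (256 + 384) / 40 = 16
R = √16 = 4  ⇒  r_B = 4 − 1 = 3

rB=3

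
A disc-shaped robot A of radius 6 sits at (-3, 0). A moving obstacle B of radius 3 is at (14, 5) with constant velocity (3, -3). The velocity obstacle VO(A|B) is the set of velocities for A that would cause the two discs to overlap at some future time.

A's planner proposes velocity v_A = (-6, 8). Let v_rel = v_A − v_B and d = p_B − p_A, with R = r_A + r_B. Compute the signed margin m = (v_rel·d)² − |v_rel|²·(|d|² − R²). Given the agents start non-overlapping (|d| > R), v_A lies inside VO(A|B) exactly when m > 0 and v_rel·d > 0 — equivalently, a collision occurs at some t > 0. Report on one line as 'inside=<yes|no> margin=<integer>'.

d = (17, 5),  |d|² = 314;  R = 6+3 = 9,  c = 314−9² = 233
v_rel = (-9, 11),  |v_rel|² = 202;  v_rel·d = (-9)·(17) + (11)·(5) = -98
202·t² + 196·t + 233 = 0  ⇒  m = (-98)² − 202·233 = -37462
m = -37462 < 0,  v_rel·d = -98 < 0  ⇒  outside

inside=no margin=-37462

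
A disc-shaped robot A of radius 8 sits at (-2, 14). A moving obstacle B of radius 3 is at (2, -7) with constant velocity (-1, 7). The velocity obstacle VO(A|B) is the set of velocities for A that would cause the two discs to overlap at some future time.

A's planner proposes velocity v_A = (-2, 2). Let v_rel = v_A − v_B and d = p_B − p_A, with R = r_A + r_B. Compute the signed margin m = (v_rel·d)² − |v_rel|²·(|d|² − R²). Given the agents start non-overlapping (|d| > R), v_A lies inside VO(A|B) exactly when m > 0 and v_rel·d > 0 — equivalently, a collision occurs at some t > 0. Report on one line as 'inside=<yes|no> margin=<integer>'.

d = (4, -21),  |d|² = 457;  R = 8+3 = 11,  c = 457−11² = 336
v_rel = (-1, -5),  |v_rel|² = 26;  v_rel·d = (-1)·(4) + (-5)·(-21) = 101
26·t² − 202·t + 336 = 0  ⇒  m = 101² − 26·336 = 1465
m = 1465 > 0,  v_rel·d = 101 > 0  ⇒  inside

inside=yes margin=1465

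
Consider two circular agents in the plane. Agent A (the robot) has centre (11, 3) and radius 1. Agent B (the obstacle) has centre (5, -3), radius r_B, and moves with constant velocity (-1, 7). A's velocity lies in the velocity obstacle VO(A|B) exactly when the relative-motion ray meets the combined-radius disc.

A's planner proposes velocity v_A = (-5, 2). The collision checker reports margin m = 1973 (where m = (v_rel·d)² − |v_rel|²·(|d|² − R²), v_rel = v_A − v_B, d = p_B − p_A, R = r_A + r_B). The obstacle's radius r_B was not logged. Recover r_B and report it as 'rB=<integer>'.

m = 1973
d = (-6, -6);  v_rel = (-4, -5),  |v_rel|² = 41
v_rel×d = (-4)·(-6) − (-5)·(-6) = -6
since m = R²·41 − (-6)²:  R² = (36 + 1973) / 41 = 49
R = √49 = 7  ⇒  r_B = 7 − 1 = 6

rB=6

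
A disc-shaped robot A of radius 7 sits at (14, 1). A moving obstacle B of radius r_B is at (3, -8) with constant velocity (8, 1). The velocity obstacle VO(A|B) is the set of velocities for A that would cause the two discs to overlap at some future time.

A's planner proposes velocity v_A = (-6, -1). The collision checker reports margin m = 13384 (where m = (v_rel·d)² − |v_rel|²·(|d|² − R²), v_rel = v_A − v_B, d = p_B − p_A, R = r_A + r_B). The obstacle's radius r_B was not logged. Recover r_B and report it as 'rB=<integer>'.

m = 13384
d = (-11, -9);  v_rel = (-14, -2),  |v_rel|² = 200
v_rel×d = (-14)·(-9) − (-2)·(-11) = 104
since m = R²·200 − 104²:  R² = (10816 + 13384) / 200 = 121
R = √121 = 11  ⇒  r_B = 11 − 7 = 4

rB=4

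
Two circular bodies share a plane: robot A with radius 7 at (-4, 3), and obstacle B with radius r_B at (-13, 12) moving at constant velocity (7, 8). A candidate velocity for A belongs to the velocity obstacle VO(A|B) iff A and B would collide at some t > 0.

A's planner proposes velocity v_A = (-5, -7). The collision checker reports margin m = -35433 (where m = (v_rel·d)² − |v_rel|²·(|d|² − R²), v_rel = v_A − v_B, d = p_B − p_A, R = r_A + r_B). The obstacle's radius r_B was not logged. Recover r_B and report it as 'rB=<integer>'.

m = -35433
d = (-9, 9);  v_rel = (-12, -15),  |v_rel|² = 369
v_rel×d = (-12)·(9) − (-15)·(-9) = -243
since m = R²·369 − (-243)²:  R² = (59049 + -35433) / 369 = 64
R = √64 = 8  ⇒  r_B = 8 − 7 = 1

rB=1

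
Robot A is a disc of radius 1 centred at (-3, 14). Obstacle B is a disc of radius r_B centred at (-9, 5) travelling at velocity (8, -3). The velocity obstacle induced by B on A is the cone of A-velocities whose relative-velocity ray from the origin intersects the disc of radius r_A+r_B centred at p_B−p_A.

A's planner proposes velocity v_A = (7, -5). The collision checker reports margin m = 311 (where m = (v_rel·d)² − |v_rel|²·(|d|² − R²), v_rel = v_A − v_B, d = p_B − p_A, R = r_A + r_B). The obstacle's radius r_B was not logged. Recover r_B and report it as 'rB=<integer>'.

m = 311
d = (-6, -9);  v_rel = (-1, -2),  |v_rel|² = 5
v_rel×d = (-1)·(-9) − (-2)·(-6) = -3
since m = R²·5 − (-3)²:  R² = (9 + 311) / 5 = 64
R = √64 = 8  ⇒  r_B = 8 − 1 = 7

rB=7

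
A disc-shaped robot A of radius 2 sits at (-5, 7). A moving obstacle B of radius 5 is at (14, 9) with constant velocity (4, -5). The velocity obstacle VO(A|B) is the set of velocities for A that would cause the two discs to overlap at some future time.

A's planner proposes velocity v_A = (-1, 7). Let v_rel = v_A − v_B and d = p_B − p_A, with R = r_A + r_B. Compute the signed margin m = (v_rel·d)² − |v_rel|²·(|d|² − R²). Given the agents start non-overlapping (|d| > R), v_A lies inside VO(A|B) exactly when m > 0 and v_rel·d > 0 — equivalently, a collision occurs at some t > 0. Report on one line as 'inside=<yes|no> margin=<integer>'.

d = (19, 2),  |d|² = 365;  R = 2+5 = 7,  c = 365−7² = 316
v_rel = (-5, 12),  |v_rel|² = 169;  v_rel·d = (-5)·(19) + (12)·(2) = -71
169·t² + 142·t + 316 = 0  ⇒  m = (-71)² − 169·316 = -48363
m = -48363 < 0,  v_rel·d = -71 < 0  ⇒  outside

inside=no margin=-48363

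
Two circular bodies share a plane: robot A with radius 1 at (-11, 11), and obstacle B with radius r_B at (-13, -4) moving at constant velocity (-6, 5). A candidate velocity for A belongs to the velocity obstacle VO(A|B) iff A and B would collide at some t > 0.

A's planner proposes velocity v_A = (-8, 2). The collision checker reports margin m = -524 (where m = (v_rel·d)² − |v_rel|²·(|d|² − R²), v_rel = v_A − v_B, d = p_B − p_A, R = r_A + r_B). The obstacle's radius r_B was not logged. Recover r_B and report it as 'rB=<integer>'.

m = -524
d = (-2, -15);  v_rel = (-2, -3),  |v_rel|² = 13
v_rel×d = (-2)·(-15) − (-3)·(-2) = 24
since m = R²·13 − 24²:  R² = (576 + -524) / 13 = 4
R = √4 = 2  ⇒  r_B = 2 − 1 = 1

rB=1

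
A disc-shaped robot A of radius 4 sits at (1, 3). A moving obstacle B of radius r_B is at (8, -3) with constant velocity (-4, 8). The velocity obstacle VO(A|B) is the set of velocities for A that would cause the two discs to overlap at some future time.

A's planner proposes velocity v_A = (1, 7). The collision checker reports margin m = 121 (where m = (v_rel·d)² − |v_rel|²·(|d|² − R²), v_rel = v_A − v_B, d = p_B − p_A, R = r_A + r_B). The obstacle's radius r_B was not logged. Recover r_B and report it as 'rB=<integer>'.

m = 121
d = (7, -6);  v_rel = (5, -1),  |v_rel|² = 26
v_rel×d = (5)·(-6) − (-1)·(7) = -23
since m = R²·26 − (-23)²:  R² = (529 + 121) / 26 = 25
R = √25 = 5  ⇒  r_B = 5 − 4 = 1

rB=1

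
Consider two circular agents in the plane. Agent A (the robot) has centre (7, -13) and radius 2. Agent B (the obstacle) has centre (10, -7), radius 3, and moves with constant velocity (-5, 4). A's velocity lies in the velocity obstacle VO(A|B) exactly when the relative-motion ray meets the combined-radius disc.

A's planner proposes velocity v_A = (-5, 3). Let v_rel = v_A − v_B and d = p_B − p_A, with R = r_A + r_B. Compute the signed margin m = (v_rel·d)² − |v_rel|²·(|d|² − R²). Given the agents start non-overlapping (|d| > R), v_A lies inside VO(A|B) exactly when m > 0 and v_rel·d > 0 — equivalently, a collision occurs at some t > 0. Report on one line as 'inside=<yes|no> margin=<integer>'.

d = (3, 6),  |d|² = 45;  R = 2+3 = 5,  c = 45−5² = 20
v_rel = (0, -1),  |v_rel|² = 1;  v_rel·d = (0)·(3) + (-1)·(6) = -6
1·t² + 12·t + 20 = 0  ⇒  m = (-6)² − 1·20 = 16
m = 16 > 0,  v_rel·d = -6 < 0  ⇒  outside

inside=no margin=16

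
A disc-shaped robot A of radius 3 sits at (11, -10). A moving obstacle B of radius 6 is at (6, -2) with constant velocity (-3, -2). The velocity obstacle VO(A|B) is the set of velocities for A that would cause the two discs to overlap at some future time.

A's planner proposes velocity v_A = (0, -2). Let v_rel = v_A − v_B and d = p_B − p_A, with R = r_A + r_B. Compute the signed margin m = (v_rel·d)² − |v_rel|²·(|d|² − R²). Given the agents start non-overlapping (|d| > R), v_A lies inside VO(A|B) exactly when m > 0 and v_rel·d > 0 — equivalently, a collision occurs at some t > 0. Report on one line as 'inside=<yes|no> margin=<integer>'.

d = (-5, 8),  |d|² = 89;  R = 3+6 = 9,  c = 89−9² = 8
v_rel = (3, 0),  |v_rel|² = 9;  v_rel·d = (3)·(-5) + (0)·(8) = -15
9·t² + 30·t + 8 = 0  ⇒  m = (-15)² − 9·8 = 153
m = 153 > 0,  v_rel·d = -15 < 0  ⇒  outside

inside=no margin=153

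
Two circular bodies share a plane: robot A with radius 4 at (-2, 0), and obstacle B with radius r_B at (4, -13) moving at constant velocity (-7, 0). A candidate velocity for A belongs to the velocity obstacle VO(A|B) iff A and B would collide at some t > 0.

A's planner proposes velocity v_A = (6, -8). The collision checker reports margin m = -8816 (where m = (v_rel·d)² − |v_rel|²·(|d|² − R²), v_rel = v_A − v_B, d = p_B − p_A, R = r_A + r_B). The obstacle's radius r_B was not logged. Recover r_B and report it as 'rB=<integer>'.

m = -8816
d = (6, -13);  v_rel = (13, -8),  |v_rel|² = 233
v_rel×d = (13)·(-13) − (-8)·(6) = -121
since m = R²·233 − (-121)²:  R² = (14641 + -8816) / 233 = 25
R = √25 = 5  ⇒  r_B = 5 − 4 = 1

rB=1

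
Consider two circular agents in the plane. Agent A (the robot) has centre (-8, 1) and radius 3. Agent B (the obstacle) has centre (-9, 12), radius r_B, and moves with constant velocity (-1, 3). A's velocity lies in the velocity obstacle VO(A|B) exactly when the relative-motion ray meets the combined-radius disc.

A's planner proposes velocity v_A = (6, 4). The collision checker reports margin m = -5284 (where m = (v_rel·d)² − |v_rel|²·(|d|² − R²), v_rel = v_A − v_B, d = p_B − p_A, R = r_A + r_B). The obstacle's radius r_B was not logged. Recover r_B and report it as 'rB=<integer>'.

m = -5284
d = (-1, 11);  v_rel = (7, 1),  |v_rel|² = 50
v_rel×d = (7)·(11) − (1)·(-1) = 78
since m = R²·50 − 78²:  R² = (6084 + -5284) / 50 = 16
R = √16 = 4  ⇒  r_B = 4 − 3 = 1

rB=1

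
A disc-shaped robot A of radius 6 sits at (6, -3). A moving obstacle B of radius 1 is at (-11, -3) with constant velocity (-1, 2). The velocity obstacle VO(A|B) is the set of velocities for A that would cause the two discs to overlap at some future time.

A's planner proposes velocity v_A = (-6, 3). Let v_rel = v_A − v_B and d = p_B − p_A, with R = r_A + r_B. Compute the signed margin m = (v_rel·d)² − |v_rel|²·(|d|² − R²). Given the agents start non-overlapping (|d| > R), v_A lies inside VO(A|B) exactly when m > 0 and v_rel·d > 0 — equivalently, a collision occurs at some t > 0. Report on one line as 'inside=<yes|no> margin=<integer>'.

d = (-17, 0),  |d|² = 289;  R = 6+1 = 7,  c = 289−7² = 240
v_rel = (-5, 1),  |v_rel|² = 26;  v_rel·d = (-5)·(-17) + (1)·(0) = 85
26·t² − 170·t + 240 = 0  ⇒  m = 85² − 26·240 = 985
m = 985 > 0,  v_rel·d = 85 > 0  ⇒  inside

inside=yes margin=985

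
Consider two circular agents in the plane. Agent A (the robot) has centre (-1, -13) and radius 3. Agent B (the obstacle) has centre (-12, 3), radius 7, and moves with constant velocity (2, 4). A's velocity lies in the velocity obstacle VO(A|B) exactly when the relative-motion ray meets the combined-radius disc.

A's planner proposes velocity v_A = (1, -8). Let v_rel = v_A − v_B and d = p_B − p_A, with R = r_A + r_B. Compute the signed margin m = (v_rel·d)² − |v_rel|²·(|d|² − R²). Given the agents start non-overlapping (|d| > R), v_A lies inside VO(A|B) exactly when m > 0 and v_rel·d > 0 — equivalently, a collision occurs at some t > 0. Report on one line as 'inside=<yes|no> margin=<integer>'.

d = (-11, 16),  |d|² = 377;  R = 3+7 = 10,  c = 377−10² = 277
v_rel = (-1, -12),  |v_rel|² = 145;  v_rel·d = (-1)·(-11) + (-12)·(16) = -181
145·t² + 362·t + 277 = 0  ⇒  m = (-181)² − 145·277 = -7404
m = -7404 < 0,  v_rel·d = -181 < 0  ⇒  outside

inside=no margin=-7404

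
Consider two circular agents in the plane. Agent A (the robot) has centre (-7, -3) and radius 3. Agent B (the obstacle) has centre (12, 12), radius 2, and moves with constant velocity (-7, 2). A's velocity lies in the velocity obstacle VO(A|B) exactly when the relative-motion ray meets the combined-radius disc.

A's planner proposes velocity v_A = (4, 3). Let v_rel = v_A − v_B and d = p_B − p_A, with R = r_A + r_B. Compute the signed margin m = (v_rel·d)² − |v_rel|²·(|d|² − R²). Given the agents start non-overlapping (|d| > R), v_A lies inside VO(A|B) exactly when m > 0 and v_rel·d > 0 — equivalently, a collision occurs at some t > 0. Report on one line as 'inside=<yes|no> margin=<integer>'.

d = (19, 15),  |d|² = 586;  R = 3+2 = 5,  c = 586−5² = 561
v_rel = (11, 1),  |v_rel|² = 122;  v_rel·d = (11)·(19) + (1)·(15) = 224
122·t² − 448·t + 561 = 0  ⇒  m = 224² − 122·561 = -18266
m = -18266 < 0,  v_rel·d = 224 > 0  ⇒  outside

inside=no margin=-18266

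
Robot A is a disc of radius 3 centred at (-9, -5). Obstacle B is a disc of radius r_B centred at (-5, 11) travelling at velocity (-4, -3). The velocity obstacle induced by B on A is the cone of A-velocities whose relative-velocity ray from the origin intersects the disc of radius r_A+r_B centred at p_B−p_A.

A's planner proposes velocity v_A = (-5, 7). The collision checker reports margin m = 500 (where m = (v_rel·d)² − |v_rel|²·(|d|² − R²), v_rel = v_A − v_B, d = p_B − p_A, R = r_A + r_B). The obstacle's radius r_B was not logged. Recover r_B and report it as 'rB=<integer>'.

m = 500
d = (4, 16);  v_rel = (-1, 10),  |v_rel|² = 101
v_rel×d = (-1)·(16) − (10)·(4) = -56
since m = R²·101 − (-56)²:  R² = (3136 + 500) / 101 = 36
R = √36 = 6  ⇒  r_B = 6 − 3 = 3

rB=3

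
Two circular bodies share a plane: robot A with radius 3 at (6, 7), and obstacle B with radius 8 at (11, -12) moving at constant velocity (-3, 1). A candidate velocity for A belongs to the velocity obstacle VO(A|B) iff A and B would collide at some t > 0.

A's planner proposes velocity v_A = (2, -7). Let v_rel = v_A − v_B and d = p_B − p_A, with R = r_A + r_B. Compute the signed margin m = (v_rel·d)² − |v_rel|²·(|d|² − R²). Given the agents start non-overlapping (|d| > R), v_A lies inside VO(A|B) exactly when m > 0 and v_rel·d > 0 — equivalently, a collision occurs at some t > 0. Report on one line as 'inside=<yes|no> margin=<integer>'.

d = (5, -19),  |d|² = 386;  R = 3+8 = 11,  c = 386−11² = 265
v_rel = (5, -8),  |v_rel|² = 89;  v_rel·d = (5)·(5) + (-8)·(-19) = 177
89·t² − 354·t + 265 = 0  ⇒  m = 177² − 89·265 = 7744
m = 7744 > 0,  v_rel·d = 177 > 0  ⇒  inside

inside=yes margin=7744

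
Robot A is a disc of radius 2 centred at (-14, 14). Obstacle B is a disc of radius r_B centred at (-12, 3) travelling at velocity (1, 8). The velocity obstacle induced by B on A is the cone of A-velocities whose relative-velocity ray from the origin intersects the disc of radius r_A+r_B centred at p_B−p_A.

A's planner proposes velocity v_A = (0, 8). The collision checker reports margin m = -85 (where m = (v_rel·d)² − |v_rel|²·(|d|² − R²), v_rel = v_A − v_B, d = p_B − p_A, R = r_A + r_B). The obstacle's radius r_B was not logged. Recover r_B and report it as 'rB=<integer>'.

m = -85
d = (2, -11);  v_rel = (-1, 0),  |v_rel|² = 1
v_rel×d = (-1)·(-11) − (0)·(2) = 11
since m = R²·1 − 11²:  R² = (121 + -85) / 1 = 36
R = √36 = 6  ⇒  r_B = 6 − 2 = 4

rB=4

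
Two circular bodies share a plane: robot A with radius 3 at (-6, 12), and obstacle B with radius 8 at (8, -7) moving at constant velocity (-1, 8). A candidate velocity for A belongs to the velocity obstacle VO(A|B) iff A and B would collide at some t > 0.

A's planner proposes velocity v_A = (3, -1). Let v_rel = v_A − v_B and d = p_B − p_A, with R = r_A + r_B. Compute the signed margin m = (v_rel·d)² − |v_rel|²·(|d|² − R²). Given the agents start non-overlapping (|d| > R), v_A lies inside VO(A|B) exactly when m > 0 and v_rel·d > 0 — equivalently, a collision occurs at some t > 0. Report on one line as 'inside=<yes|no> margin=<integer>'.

d = (14, -19),  |d|² = 557;  R = 3+8 = 11,  c = 557−11² = 436
v_rel = (4, -9),  |v_rel|² = 97;  v_rel·d = (4)·(14) + (-9)·(-19) = 227
97·t² − 454·t + 436 = 0  ⇒  m = 227² − 97·436 = 9237
m = 9237 > 0,  v_rel·d = 227 > 0  ⇒  inside

inside=yes margin=9237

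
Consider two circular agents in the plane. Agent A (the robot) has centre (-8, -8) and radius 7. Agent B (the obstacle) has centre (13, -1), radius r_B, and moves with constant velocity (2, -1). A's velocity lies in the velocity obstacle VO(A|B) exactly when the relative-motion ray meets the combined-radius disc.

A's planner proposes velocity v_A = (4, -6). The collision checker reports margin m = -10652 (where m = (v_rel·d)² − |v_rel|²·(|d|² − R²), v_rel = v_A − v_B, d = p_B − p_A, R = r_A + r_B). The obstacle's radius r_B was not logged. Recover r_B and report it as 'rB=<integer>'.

m = -10652
d = (21, 7);  v_rel = (2, -5),  |v_rel|² = 29
v_rel×d = (2)·(7) − (-5)·(21) = 119
since m = R²·29 − 119²:  R² = (14161 + -10652) / 29 = 121
R = √121 = 11  ⇒  r_B = 11 − 7 = 4

rB=4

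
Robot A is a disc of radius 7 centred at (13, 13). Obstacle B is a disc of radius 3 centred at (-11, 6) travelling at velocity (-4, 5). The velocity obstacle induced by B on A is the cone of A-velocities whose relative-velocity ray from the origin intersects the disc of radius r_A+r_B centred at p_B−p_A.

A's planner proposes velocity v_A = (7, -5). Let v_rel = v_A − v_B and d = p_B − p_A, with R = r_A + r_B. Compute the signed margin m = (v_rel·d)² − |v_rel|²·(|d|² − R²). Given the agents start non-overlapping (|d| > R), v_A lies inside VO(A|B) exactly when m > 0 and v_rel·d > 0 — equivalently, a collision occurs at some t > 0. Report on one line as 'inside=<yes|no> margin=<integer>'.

d = (-24, -7),  |d|² = 625;  R = 7+3 = 10,  c = 625−10² = 525
v_rel = (11, -10),  |v_rel|² = 221;  v_rel·d = (11)·(-24) + (-10)·(-7) = -194
221·t² + 388·t + 525 = 0  ⇒  m = (-194)² − 221·525 = -78389
m = -78389 < 0,  v_rel·d = -194 < 0  ⇒  outside

inside=no margin=-78389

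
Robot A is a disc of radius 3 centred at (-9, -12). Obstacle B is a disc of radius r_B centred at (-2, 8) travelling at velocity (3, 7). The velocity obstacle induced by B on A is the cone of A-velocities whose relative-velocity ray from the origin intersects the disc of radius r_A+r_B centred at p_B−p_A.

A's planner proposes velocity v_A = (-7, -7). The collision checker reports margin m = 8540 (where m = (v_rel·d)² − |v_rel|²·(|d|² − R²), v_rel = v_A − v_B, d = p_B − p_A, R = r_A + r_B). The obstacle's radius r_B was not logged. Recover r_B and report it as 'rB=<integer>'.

m = 8540
d = (7, 20);  v_rel = (-10, -14),  |v_rel|² = 296
v_rel×d = (-10)·(20) − (-14)·(7) = -102
since m = R²·296 − (-102)²:  R² = (10404 + 8540) / 296 = 64
R = √64 = 8  ⇒  r_B = 8 − 3 = 5

rB=5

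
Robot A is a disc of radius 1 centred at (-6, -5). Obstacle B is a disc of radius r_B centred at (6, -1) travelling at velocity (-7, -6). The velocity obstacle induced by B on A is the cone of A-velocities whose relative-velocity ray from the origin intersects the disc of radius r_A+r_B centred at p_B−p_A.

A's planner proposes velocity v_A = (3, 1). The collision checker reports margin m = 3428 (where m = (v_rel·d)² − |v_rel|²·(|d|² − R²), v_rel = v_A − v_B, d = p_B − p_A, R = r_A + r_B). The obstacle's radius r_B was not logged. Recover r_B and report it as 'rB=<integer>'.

m = 3428
d = (12, 4);  v_rel = (10, 7),  |v_rel|² = 149
v_rel×d = (10)·(4) − (7)·(12) = -44
since m = R²·149 − (-44)²:  R² = (1936 + 3428) / 149 = 36
R = √36 = 6  ⇒  r_B = 6 − 1 = 5

rB=5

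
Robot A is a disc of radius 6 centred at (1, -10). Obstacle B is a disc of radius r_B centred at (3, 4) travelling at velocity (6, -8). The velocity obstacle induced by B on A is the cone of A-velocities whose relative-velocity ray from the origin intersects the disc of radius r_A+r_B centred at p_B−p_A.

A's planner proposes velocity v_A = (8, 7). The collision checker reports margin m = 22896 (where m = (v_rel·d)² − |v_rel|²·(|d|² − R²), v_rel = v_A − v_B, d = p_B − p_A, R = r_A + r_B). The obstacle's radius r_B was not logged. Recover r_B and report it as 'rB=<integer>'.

m = 22896
d = (2, 14);  v_rel = (2, 15),  |v_rel|² = 229
v_rel×d = (2)·(14) − (15)·(2) = -2
since m = R²·229 − (-2)²:  R² = (4 + 22896) / 229 = 100
R = √100 = 10  ⇒  r_B = 10 − 6 = 4

rB=4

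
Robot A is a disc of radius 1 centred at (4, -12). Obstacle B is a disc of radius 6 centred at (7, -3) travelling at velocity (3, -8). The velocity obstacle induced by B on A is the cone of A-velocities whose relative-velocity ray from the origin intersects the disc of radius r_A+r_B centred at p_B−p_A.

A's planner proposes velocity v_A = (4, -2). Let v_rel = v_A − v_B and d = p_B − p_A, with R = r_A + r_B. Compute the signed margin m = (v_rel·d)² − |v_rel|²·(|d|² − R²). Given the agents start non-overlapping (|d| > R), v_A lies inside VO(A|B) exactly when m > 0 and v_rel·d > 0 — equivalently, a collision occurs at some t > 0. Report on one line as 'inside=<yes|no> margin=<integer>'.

d = (3, 9),  |d|² = 90;  R = 1+6 = 7,  c = 90−7² = 41
v_rel = (1, 6),  |v_rel|² = 37;  v_rel·d = (1)·(3) + (6)·(9) = 57
37·t² − 114·t + 41 = 0  ⇒  m = 57² − 37·41 = 1732
m = 1732 > 0,  v_rel·d = 57 > 0  ⇒  inside

inside=yes margin=1732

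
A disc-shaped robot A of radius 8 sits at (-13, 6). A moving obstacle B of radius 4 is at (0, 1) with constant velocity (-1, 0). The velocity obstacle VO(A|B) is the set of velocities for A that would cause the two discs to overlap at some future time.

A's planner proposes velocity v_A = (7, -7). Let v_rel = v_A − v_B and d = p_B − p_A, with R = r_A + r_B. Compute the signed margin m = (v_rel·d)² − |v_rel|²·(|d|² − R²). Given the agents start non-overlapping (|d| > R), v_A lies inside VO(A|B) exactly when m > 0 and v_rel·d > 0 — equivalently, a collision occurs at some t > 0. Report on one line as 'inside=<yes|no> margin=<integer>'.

d = (13, -5),  |d|² = 194;  R = 8+4 = 12,  c = 194−12² = 50
v_rel = (8, -7),  |v_rel|² = 113;  v_rel·d = (8)·(13) + (-7)·(-5) = 139
113·t² − 278·t + 50 = 0  ⇒  m = 139² − 113·50 = 13671
m = 13671 > 0,  v_rel·d = 139 > 0  ⇒  inside

inside=yes margin=13671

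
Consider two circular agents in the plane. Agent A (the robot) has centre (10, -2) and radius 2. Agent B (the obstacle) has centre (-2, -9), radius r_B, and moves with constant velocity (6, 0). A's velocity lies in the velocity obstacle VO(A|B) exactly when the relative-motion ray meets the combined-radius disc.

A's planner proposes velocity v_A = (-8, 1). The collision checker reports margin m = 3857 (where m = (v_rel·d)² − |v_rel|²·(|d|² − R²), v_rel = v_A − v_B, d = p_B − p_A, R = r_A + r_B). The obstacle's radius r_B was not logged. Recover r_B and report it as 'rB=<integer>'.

m = 3857
d = (-12, -7);  v_rel = (-14, 1),  |v_rel|² = 197
v_rel×d = (-14)·(-7) − (1)·(-12) = 110
since m = R²·197 − 110²:  R² = (12100 + 3857) / 197 = 81
R = √81 = 9  ⇒  r_B = 9 − 2 = 7

rB=7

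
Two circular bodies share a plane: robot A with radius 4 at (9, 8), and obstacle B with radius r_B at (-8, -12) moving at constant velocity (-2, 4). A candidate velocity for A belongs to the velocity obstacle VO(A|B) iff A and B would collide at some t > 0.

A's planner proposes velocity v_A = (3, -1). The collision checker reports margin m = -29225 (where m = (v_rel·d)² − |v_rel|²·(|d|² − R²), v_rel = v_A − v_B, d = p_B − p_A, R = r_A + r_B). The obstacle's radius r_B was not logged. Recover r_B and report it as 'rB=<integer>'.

m = -29225
d = (-17, -20);  v_rel = (5, -5),  |v_rel|² = 50
v_rel×d = (5)·(-20) − (-5)·(-17) = -185
since m = R²·50 − (-185)²:  R² = (34225 + -29225) / 50 = 100
R = √100 = 10  ⇒  r_B = 10 − 4 = 6

rB=6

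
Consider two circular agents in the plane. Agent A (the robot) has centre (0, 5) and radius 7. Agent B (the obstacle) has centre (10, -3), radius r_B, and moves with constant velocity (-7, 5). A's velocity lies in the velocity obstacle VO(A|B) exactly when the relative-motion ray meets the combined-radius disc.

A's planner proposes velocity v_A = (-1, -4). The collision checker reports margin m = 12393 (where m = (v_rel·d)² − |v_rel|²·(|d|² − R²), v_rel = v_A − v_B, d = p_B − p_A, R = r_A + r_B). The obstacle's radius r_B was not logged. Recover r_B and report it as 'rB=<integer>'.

m = 12393
d = (10, -8);  v_rel = (6, -9),  |v_rel|² = 117
v_rel×d = (6)·(-8) − (-9)·(10) = 42
since m = R²·117 − 42²:  R² = (1764 + 12393) / 117 = 121
R = √121 = 11  ⇒  r_B = 11 − 7 = 4

rB=4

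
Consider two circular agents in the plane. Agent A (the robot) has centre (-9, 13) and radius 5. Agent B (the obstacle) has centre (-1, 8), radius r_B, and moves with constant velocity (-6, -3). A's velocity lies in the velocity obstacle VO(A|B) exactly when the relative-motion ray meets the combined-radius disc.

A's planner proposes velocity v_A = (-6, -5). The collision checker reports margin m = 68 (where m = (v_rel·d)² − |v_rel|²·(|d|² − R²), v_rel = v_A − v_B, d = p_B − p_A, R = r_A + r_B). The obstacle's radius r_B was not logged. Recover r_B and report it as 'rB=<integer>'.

m = 68
d = (8, -5);  v_rel = (0, -2),  |v_rel|² = 4
v_rel×d = (0)·(-5) − (-2)·(8) = 16
since m = R²·4 − 16²:  R² = (256 + 68) / 4 = 81
R = √81 = 9  ⇒  r_B = 9 − 5 = 4

rB=4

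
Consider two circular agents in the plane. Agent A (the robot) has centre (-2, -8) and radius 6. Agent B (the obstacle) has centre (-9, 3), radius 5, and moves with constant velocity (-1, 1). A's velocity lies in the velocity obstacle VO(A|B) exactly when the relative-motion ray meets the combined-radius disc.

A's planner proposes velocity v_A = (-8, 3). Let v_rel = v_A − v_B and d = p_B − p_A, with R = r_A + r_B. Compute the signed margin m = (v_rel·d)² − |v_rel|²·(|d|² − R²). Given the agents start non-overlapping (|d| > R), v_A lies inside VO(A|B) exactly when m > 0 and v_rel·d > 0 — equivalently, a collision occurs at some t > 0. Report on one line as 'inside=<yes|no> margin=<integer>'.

d = (-7, 11),  |d|² = 170;  R = 6+5 = 11,  c = 170−11² = 49
v_rel = (-7, 2),  |v_rel|² = 53;  v_rel·d = (-7)·(-7) + (2)·(11) = 71
53·t² − 142·t + 49 = 0  ⇒  m = 71² − 53·49 = 2444
m = 2444 > 0,  v_rel·d = 71 > 0  ⇒  inside

inside=yes margin=2444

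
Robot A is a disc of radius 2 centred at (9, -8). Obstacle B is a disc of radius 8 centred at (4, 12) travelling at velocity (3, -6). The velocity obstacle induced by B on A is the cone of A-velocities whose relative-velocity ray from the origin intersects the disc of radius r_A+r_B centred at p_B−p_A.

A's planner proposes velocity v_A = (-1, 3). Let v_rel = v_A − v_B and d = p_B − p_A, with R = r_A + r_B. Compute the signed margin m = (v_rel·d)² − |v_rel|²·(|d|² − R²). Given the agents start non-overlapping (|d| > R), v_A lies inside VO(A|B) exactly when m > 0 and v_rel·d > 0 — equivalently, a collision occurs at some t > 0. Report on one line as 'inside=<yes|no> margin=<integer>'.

d = (-5, 20),  |d|² = 425;  R = 2+8 = 10,  c = 425−10² = 325
v_rel = (-4, 9),  |v_rel|² = 97;  v_rel·d = (-4)·(-5) + (9)·(20) = 200
97·t² − 400·t + 325 = 0  ⇒  m = 200² − 97·325 = 8475
m = 8475 > 0,  v_rel·d = 200 > 0  ⇒  inside

inside=yes margin=8475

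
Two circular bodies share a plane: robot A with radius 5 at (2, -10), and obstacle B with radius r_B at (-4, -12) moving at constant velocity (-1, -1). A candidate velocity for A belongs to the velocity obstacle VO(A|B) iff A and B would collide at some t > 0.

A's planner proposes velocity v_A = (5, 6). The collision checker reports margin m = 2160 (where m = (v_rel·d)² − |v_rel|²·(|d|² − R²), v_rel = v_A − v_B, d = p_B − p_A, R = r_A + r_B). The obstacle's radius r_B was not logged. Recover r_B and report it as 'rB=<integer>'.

m = 2160
d = (-6, -2);  v_rel = (6, 7),  |v_rel|² = 85
v_rel×d = (6)·(-2) − (7)·(-6) = 30
since m = R²·85 − 30²:  R² = (900 + 2160) / 85 = 36
R = √36 = 6  ⇒  r_B = 6 − 5 = 1

rB=1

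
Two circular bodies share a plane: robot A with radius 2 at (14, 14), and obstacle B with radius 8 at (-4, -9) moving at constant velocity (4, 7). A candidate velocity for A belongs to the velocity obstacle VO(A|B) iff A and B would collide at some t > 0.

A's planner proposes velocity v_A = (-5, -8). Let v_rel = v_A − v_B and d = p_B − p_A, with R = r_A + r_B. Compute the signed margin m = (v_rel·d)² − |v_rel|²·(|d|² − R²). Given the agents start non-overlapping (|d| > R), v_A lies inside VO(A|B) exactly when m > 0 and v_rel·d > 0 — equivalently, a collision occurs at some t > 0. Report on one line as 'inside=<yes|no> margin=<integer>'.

d = (-18, -23),  |d|² = 853;  R = 2+8 = 10,  c = 853−10² = 753
v_rel = (-9, -15),  |v_rel|² = 306;  v_rel·d = (-9)·(-18) + (-15)·(-23) = 507
306·t² − 1014·t + 753 = 0  ⇒  m = 507² − 306·753 = 26631
m = 26631 > 0,  v_rel·d = 507 > 0  ⇒  inside

inside=yes margin=26631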